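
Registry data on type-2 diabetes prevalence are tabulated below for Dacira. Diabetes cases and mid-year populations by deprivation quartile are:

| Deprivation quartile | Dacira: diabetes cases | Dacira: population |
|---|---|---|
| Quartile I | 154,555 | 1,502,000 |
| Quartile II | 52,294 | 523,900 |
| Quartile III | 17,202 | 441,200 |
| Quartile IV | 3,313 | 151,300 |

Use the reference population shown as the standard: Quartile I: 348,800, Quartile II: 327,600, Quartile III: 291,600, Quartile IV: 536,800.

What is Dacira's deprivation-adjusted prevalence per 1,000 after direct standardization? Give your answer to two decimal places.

60.95

Deprivation-specific rates per 1,000 for Dacira: 102.899, 99.817, 38.989, 21.897.
Standard total = 1,504,800; weights = 0.2318, 0.2177, 0.1938, 0.3567.
Standardized rate: 0.2318×102.899 + 0.2177×99.817 + 0.1938×38.989 + 0.3567×21.897 = 60.9482 per 1,000.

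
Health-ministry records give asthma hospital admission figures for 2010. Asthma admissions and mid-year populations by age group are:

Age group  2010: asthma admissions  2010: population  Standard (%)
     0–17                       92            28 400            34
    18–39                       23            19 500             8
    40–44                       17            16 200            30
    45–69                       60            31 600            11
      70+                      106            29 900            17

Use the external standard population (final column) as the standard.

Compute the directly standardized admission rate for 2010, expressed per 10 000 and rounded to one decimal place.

Age-specific rates per 10 000 for 2010: 32.39, 11.79, 10.49, 18.99, 35.45.
Standard weights: 0.34, 0.08, 0.30, 0.11, 0.17.
Standardized rate: 0.3400×32.39 + 0.0800×11.79 + 0.3000×10.49 + 0.1100×18.99 + 0.1700×35.45 = 23.2212 per 10 000.

23.2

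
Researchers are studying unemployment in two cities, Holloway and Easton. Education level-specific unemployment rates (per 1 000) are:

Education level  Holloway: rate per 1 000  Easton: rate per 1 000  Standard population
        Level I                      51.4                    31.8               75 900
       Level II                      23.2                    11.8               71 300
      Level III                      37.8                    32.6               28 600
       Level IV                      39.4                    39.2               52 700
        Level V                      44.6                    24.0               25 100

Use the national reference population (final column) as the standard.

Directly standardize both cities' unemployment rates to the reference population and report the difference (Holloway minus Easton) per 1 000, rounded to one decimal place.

Standard total = 253 600; weights = 0.2993, 0.2812, 0.1128, 0.2078, 0.0990.
Holloway: 0.2993×51.4 + 0.2812×23.2 + 0.1128×37.8 + 0.2078×39.4 + 0.0990×44.6 = 38.7711 per 1 000.
Easton: 0.2993×31.8 + 0.2812×11.8 + 0.1128×32.6 + 0.2078×39.2 + 0.0990×24.0 = 27.0330 per 1 000.
Difference = 38.7711 − 27.0330 = 11.7381.

11.7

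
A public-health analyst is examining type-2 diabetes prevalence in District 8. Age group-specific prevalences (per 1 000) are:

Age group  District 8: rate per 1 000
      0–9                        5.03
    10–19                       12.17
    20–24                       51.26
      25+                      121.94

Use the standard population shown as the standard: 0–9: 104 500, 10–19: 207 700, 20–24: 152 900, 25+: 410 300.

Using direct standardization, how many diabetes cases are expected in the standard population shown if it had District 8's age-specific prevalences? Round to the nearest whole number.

60923

Expected diabetes cases = Σ (standard pop × age-specific rate ÷ 1 000)
= 104 500×5.03/1 000 + 207 700×12.17/1 000 + 152 900×51.26/1 000 + 410 300×121.94/1 000
= 525.63 + 2527.71 + 7837.65 + 50031.98 = 60922.98.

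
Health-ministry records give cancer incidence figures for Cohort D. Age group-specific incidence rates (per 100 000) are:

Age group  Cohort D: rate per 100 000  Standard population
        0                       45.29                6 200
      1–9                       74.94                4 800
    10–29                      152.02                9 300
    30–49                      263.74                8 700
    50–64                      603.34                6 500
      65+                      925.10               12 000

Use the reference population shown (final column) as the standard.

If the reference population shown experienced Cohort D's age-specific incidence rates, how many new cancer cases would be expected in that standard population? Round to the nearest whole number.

Expected new cancer cases = Σ (standard pop × age-specific rate ÷ 100 000)
= 6 200×45.29/100 000 + 4 800×74.94/100 000 + 9 300×152.02/100 000 + 8 700×263.74/100 000 + 6 500×603.34/100 000 + 12 000×925.10/100 000
= 2.81 + 3.60 + 14.14 + 22.95 + 39.22 + 111.01 = 193.72.

194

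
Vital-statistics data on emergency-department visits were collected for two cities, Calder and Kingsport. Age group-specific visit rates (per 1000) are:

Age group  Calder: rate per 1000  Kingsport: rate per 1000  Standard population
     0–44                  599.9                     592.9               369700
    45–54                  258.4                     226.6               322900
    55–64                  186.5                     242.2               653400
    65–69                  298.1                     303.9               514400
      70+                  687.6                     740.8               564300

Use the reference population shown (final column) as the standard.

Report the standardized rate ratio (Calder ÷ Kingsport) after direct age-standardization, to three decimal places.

Standard total = 2424700; weights = 0.1525, 0.1332, 0.2695, 0.2121, 0.2327.
Calder: 0.1525×599.9 + 0.1332×258.4 + 0.2695×186.5 + 0.2121×298.1 + 0.2327×687.6 = 399.4040 per 1000.
Kingsport: 0.1525×592.9 + 0.1332×226.6 + 0.2695×242.2 + 0.2121×303.9 + 0.2327×740.8 = 422.7234 per 1000.
Ratio = 399.4040 ÷ 422.7234 = 0.94484.

0.945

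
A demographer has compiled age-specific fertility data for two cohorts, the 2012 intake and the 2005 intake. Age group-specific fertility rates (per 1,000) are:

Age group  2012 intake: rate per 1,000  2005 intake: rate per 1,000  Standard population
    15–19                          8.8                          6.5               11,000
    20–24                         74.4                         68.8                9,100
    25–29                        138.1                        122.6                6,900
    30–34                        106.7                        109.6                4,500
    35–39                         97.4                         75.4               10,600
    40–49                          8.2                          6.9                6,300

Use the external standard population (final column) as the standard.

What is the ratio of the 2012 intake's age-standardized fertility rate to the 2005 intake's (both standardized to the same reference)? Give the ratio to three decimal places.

Standard total = 48,400; weights = 0.2273, 0.1880, 0.1426, 0.0930, 0.2190, 0.1302.
The 2012 intake: 0.2273×8.8 + 0.1880×74.4 + 0.1426×138.1 + 0.0930×106.7 + 0.2190×97.4 + 0.1302×8.2 = 67.9955 per 1,000.
The 2005 intake: 0.2273×6.5 + 0.1880×68.8 + 0.1426×122.6 + 0.0930×109.6 + 0.2190×75.4 + 0.1302×6.9 = 59.4924 per 1,000.
Ratio = 67.9955 ÷ 59.4924 = 1.14293.

1.143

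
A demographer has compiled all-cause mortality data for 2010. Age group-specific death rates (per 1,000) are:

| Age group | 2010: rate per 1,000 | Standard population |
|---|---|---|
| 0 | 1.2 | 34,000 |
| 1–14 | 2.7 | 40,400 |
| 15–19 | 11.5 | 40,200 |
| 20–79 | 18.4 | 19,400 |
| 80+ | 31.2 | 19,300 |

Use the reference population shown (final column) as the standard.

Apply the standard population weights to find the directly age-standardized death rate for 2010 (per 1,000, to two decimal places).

Standard total = 153,300; weights = 0.2218, 0.2635, 0.2622, 0.1265, 0.1259.
Standardized rate: 0.2218×1.2 + 0.2635×2.7 + 0.2622×11.5 + 0.1265×18.4 + 0.1259×31.2 = 10.2498 per 1,000.

10.25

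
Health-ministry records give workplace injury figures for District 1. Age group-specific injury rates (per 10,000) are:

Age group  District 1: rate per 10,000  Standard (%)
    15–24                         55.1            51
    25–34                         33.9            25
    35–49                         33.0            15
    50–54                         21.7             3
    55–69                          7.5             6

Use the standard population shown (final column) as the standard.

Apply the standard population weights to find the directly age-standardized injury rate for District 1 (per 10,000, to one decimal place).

Standard weights: 0.51, 0.25, 0.15, 0.03, 0.06.
Standardized rate: 0.5100×55.1 + 0.2500×33.9 + 0.1500×33.0 + 0.0300×21.7 + 0.0600×7.5 = 42.6270 per 10,000.

42.6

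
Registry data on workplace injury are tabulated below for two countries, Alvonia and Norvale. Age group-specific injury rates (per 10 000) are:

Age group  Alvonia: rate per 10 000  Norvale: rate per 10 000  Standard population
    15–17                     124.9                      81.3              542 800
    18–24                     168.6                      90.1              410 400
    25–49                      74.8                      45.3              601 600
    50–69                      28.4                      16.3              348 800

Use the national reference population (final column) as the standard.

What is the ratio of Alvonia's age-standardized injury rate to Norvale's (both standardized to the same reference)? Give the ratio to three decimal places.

Standard total = 1 903 600; weights = 0.2851, 0.2156, 0.3160, 0.1832.
Alvonia: 0.2851×124.9 + 0.2156×168.6 + 0.3160×74.8 + 0.1832×28.4 = 100.8062 per 10 000.
Norvale: 0.2851×81.3 + 0.2156×90.1 + 0.3160×45.3 + 0.1832×16.3 = 59.9100 per 10 000.
Ratio = 100.8062 ÷ 59.9100 = 1.68263.

1.683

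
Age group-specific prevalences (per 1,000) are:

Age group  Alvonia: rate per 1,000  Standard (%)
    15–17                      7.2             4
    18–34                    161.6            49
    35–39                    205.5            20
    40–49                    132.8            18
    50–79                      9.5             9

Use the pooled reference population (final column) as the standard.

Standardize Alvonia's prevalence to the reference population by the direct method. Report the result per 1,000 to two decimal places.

Standard weights: 0.04, 0.49, 0.20, 0.18, 0.09.
Standardized rate: 0.0400×7.2 + 0.4900×161.6 + 0.2000×205.5 + 0.1800×132.8 + 0.0900×9.5 = 145.3310 per 1,000.

145.33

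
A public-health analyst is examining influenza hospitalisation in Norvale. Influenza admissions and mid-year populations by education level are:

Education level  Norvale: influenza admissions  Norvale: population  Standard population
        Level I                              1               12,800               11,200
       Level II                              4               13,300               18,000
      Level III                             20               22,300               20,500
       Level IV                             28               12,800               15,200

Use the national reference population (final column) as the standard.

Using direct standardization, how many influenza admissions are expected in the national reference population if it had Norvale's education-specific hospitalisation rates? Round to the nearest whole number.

Education-specific rates per 100,000 for Norvale: 7.81, 30.08, 89.69, 218.75.
Expected influenza admissions = Σ (standard pop × education-specific rate ÷ 100,000)
= 11,200×7.81/100,000 + 18,000×30.08/100,000 + 20,500×89.69/100,000 + 15,200×218.75/100,000
= 0.88 + 5.41 + 18.39 + 33.25 = 57.92.

58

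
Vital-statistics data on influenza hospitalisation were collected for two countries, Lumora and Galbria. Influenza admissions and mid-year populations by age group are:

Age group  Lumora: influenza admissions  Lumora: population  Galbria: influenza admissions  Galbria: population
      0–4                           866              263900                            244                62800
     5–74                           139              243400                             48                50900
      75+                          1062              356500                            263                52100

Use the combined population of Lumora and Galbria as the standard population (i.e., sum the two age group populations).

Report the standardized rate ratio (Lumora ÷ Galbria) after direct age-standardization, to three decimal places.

Age-specific rates per 100000 for Lumora: 328.15, 57.11, 297.90.
For Galbria: 388.54, 94.30, 504.80.
Combined standard total = 1029600; weights = 0.3173, 0.2858, 0.3969.
Lumora: 0.3173×328.15 + 0.2858×57.11 + 0.3969×297.90 = 238.6706 per 100000.
Galbria: 0.3173×388.54 + 0.2858×94.30 + 0.3969×504.80 = 350.5714 per 100000.
Ratio = 238.6706 ÷ 350.5714 = 0.68080.

0.681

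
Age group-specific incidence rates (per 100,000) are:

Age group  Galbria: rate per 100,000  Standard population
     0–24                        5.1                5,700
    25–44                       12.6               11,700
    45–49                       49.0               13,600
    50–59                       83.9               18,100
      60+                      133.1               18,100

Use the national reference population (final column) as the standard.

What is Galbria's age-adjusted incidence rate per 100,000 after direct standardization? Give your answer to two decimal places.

Standard total = 67,200; weights = 0.0848, 0.1741, 0.2024, 0.2693, 0.2693.
Standardized rate: 0.0848×5.1 + 0.1741×12.6 + 0.2024×49.0 + 0.2693×83.9 + 0.2693×133.1 = 70.9909 per 100,000.

70.99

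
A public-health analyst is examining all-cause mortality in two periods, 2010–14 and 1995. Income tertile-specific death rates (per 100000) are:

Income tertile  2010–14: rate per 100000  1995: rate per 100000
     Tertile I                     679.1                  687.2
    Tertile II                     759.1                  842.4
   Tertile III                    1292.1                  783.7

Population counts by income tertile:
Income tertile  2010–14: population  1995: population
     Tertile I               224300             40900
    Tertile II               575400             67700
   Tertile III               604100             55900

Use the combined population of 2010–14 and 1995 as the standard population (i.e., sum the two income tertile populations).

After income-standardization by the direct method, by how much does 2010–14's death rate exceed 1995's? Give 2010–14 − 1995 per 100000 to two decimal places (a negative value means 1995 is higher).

178.43

Combined standard total = 1568300; weights = 0.1691, 0.4101, 0.4208.
2010–14: 0.1691×679.1 + 0.4101×759.1 + 0.4208×1292.1 = 969.8786 per 100000.
1995: 0.1691×687.2 + 0.4101×842.4 + 0.4208×783.7 = 791.4525 per 100000.
Difference = 969.8786 − 791.4525 = 178.4261.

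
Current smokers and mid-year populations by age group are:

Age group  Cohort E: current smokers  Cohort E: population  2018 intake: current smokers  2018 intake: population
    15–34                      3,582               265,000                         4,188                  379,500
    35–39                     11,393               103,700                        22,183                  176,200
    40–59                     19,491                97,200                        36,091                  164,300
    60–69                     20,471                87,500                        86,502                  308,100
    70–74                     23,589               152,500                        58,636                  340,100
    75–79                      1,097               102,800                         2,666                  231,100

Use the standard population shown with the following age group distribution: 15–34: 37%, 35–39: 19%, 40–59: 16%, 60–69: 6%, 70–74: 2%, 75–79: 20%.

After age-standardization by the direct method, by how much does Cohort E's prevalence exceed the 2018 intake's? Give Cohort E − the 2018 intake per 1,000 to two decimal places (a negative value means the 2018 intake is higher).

Age-specific rates per 1,000 for Cohort E: 13.517, 109.865, 200.525, 233.954, 154.682, 10.671.
For the 2018 intake: 11.036, 125.897, 219.665, 280.759, 172.408, 11.536.
Standard weights: 0.37, 0.19, 0.16, 0.06, 0.02, 0.20.
Cohort E: 0.3700×13.517 + 0.1900×109.865 + 0.1600×200.525 + 0.0600×233.954 + 0.0200×154.682 + 0.2000×10.671 = 77.2247 per 1,000.
The 2018 intake: 0.3700×11.036 + 0.1900×125.897 + 0.1600×219.665 + 0.0600×280.759 + 0.0200×172.408 + 0.2000×11.536 = 85.7509 per 1,000.
Difference = 77.2247 − 85.7509 = -8.5262.

-8.53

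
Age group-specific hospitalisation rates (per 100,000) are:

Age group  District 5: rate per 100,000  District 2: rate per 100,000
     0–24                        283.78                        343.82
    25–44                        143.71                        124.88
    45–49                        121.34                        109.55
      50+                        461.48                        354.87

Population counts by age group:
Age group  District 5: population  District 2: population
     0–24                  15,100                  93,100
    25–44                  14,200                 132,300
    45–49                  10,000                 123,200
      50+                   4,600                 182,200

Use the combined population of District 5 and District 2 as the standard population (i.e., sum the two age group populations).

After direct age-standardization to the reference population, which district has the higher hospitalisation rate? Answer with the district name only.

Combined standard total = 574,700; weights = 0.1883, 0.2549, 0.2318, 0.3250.
District 5: 0.1883×283.78 + 0.2549×143.71 + 0.2318×121.34 + 0.3250×461.48 = 268.1842 per 100,000.
District 2: 0.1883×343.82 + 0.2549×124.88 + 0.2318×109.55 + 0.3250×354.87 = 237.3030 per 100,000.
The crude rates (220.09 vs 238.67) would put District 2 higher, but that reflects its age composition; once standardized to a common age structure, District 5 has the higher underlying rate.

District 5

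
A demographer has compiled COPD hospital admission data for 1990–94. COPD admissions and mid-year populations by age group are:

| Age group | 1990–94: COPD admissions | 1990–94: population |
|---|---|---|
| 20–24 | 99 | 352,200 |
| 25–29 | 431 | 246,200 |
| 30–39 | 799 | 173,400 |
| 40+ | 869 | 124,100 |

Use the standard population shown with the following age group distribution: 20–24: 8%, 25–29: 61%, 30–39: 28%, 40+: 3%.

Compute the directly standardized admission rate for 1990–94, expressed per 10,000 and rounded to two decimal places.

Age-specific rates per 10,000 for 1990–94: 2.81, 17.51, 46.08, 70.02.
Standard weights: 0.08, 0.61, 0.28, 0.03.
Standardized rate: 0.0800×2.81 + 0.6100×17.51 + 0.2800×46.08 + 0.0300×70.02 = 25.9063 per 10,000.

25.91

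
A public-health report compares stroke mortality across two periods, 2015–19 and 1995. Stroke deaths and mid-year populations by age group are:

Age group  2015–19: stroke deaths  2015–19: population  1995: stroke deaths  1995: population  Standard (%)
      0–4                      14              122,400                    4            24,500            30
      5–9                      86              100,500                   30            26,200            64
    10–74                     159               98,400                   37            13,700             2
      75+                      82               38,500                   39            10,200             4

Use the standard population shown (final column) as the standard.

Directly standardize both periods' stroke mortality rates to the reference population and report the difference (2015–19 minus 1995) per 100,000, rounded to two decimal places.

Age-specific rates per 100,000 for 2015–19: 11.44, 85.57, 161.59, 212.99.
For 1995: 16.33, 114.50, 270.07, 382.35.
Standard weights: 0.30, 0.64, 0.02, 0.04.
2015–19: 0.3000×11.44 + 0.6400×85.57 + 0.0200×161.59 + 0.0400×212.99 = 69.9487 per 100,000.
1995: 0.3000×16.33 + 0.6400×114.50 + 0.0200×270.07 + 0.0400×382.35 = 98.8760 per 100,000.
Difference = 69.9487 − 98.8760 = -28.9272.

-28.93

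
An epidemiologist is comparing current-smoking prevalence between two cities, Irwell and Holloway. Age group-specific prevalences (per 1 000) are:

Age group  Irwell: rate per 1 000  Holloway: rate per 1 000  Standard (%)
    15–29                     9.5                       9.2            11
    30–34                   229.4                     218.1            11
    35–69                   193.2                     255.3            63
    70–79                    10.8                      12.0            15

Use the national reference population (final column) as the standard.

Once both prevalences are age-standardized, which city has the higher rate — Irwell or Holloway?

Holloway

Standard weights: 0.11, 0.11, 0.63, 0.15.
Irwell: 0.1100×9.5 + 0.1100×229.4 + 0.6300×193.2 + 0.1500×10.8 = 149.6150 per 1 000.
Holloway: 0.1100×9.2 + 0.1100×218.1 + 0.6300×255.3 + 0.1500×12.0 = 187.6420 per 1 000.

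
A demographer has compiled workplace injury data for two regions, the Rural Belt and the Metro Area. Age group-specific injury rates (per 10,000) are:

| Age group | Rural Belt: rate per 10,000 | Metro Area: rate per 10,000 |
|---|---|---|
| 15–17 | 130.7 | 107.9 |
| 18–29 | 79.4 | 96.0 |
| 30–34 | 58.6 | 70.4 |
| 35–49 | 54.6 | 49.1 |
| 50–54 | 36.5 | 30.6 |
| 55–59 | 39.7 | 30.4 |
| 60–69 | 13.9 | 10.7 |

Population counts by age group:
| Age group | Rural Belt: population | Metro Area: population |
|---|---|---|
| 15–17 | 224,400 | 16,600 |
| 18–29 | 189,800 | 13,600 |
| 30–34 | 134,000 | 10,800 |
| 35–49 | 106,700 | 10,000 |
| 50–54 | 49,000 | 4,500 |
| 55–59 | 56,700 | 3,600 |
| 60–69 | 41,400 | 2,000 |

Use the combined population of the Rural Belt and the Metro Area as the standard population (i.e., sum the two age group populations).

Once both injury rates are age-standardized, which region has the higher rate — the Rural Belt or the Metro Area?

Rural Belt

Combined standard total = 863,100; weights = 0.2792, 0.2357, 0.1678, 0.1352, 0.0620, 0.0699, 0.0503.
The Rural Belt: 0.2792×130.7 + 0.2357×79.4 + 0.1678×58.6 + 0.1352×54.6 + 0.0620×36.5 + 0.0699×39.7 + 0.0503×13.9 = 78.1551 per 10,000.
The Metro Area: 0.2792×107.9 + 0.2357×96.0 + 0.1678×70.4 + 0.1352×49.1 + 0.0620×30.6 + 0.0699×30.4 + 0.0503×10.7 = 75.7604 per 10,000.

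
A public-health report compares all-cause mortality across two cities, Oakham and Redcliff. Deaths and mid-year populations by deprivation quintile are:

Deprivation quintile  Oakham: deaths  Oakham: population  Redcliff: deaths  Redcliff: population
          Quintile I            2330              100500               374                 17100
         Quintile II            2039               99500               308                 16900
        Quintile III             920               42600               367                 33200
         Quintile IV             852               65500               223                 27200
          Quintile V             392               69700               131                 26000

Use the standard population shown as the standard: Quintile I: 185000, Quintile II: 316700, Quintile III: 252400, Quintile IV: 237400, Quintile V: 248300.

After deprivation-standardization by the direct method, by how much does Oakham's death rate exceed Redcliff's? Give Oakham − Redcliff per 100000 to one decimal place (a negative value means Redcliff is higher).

395.9

Deprivation-specific rates per 100000 for Oakham: 2318.41, 2049.25, 2159.62, 1300.76, 562.41.
For Redcliff: 2187.13, 1822.49, 1105.42, 819.85, 503.85.
Standard total = 1239800; weights = 0.1492, 0.2554, 0.2036, 0.1915, 0.2003.
Oakham: 0.1492×2318.41 + 0.2554×2049.25 + 0.2036×2159.62 + 0.1915×1300.76 + 0.2003×562.41 = 1670.7845 per 100000.
Redcliff: 0.1492×2187.13 + 0.2554×1822.49 + 0.2036×1105.42 + 0.1915×819.85 + 0.2003×503.85 = 1274.8407 per 100000.
Difference = 1670.7845 − 1274.8407 = 395.9439.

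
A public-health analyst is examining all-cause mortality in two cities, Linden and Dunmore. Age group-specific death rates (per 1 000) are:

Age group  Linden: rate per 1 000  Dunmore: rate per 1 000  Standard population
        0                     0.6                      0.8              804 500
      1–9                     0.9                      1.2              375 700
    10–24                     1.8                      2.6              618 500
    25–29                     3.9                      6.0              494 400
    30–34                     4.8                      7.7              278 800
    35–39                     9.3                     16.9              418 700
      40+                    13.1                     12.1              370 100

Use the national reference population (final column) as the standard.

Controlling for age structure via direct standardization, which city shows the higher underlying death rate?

Dunmore

Standard total = 3 360 700; weights = 0.2394, 0.1118, 0.1840, 0.1471, 0.0830, 0.1246, 0.1101.
Linden: 0.2394×0.6 + 0.1118×0.9 + 0.1840×1.8 + 0.1471×3.9 + 0.0830×4.8 + 0.1246×9.3 + 0.1101×13.1 = 4.1488 per 1 000.
Dunmore: 0.2394×0.8 + 0.1118×1.2 + 0.1840×2.6 + 0.1471×6.0 + 0.0830×7.7 + 0.1246×16.9 + 0.1101×12.1 = 5.7637 per 1 000.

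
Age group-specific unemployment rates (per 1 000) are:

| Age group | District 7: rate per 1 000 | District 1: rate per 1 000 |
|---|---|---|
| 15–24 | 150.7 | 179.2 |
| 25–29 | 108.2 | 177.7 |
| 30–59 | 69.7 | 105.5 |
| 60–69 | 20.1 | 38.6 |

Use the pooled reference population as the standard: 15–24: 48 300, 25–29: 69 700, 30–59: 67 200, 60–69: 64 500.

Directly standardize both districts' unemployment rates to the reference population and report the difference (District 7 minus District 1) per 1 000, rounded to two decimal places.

-39.33

Standard total = 249 700; weights = 0.1934, 0.2791, 0.2691, 0.2583.
District 7: 0.1934×150.7 + 0.2791×108.2 + 0.2691×69.7 + 0.2583×20.1 = 83.3025 per 1 000.
District 1: 0.1934×179.2 + 0.2791×177.7 + 0.2691×105.5 + 0.2583×38.6 = 122.6286 per 1 000.
Difference = 83.3025 − 122.6286 = -39.3260.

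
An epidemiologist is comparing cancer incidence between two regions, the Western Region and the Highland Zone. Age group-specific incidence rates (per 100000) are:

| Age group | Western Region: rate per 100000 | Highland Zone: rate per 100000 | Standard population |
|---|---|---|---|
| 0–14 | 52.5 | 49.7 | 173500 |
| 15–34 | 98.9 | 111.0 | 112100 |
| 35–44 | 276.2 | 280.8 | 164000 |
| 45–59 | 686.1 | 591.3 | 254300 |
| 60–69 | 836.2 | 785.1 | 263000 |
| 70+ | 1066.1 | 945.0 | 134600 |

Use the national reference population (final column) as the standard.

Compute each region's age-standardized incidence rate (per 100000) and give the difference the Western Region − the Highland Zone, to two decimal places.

Standard total = 1101500; weights = 0.1575, 0.1018, 0.1489, 0.2309, 0.2388, 0.1222.
The Western Region: 0.1575×52.5 + 0.1018×98.9 + 0.1489×276.2 + 0.2309×686.1 + 0.2388×836.2 + 0.1222×1066.1 = 547.7850 per 100000.
The Highland Zone: 0.1575×49.7 + 0.1018×111.0 + 0.1489×280.8 + 0.2309×591.3 + 0.2388×785.1 + 0.1222×945.0 = 500.3751 per 100000.
Difference = 547.7850 − 500.3751 = 47.4099.

47.41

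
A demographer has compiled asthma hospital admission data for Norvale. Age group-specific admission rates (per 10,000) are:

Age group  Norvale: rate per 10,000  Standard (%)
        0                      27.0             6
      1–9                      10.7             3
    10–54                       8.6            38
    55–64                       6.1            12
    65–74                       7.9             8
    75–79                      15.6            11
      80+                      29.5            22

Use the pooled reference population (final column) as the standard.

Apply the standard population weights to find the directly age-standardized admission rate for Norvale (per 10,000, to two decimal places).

14.78

Standard weights: 0.06, 0.03, 0.38, 0.12, 0.08, 0.11, 0.22.
Standardized rate: 0.0600×27.0 + 0.0300×10.7 + 0.3800×8.6 + 0.1200×6.1 + 0.0800×7.9 + 0.1100×15.6 + 0.2200×29.5 = 14.7790 per 10,000.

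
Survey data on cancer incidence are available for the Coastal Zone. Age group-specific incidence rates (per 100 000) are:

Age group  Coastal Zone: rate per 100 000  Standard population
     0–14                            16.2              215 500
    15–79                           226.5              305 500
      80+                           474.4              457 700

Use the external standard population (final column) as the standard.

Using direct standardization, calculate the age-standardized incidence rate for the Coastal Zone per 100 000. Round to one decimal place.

Standard total = 978 700; weights = 0.2202, 0.3121, 0.4677.
Standardized rate: 0.2202×16.2 + 0.3121×226.5 + 0.4677×474.4 = 296.1272 per 100 000.

296.1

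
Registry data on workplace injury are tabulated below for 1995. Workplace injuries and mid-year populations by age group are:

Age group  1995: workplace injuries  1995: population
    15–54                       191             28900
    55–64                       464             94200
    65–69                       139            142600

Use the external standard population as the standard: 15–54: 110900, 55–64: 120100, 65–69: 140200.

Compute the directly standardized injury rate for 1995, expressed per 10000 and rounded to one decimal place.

Age-specific rates per 10000 for 1995: 66.09, 49.26, 9.75.
Standard total = 371200; weights = 0.2988, 0.3235, 0.3777.
Standardized rate: 0.2988×66.09 + 0.3235×49.26 + 0.3777×9.75 = 39.3635 per 10000.

39.4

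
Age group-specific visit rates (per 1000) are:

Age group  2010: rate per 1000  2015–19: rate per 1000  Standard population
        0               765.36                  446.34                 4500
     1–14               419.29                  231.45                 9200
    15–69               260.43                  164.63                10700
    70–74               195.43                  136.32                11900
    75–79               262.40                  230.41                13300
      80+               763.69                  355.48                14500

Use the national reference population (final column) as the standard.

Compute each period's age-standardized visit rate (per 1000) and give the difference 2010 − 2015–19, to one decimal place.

175.3

Standard total = 64100; weights = 0.0702, 0.1435, 0.1669, 0.1856, 0.2075, 0.2262.
2010: 0.0702×765.36 + 0.1435×419.29 + 0.1669×260.43 + 0.1856×195.43 + 0.2075×262.40 + 0.2262×763.69 = 420.8616 per 1000.
2015–19: 0.0702×446.34 + 0.1435×231.45 + 0.1669×164.63 + 0.1856×136.32 + 0.2075×230.41 + 0.2262×355.48 = 245.5621 per 1000.
Difference = 420.8616 − 245.5621 = 175.2995.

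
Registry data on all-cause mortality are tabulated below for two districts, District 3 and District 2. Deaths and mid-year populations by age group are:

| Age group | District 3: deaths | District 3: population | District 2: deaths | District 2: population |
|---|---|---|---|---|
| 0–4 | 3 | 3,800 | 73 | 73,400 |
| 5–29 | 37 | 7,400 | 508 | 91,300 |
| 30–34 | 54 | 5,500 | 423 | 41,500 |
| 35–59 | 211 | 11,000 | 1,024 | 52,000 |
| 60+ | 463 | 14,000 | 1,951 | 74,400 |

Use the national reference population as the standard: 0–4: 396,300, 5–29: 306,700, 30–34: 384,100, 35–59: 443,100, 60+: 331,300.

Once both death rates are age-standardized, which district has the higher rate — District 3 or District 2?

District 3

Age-specific rates per 100,000 for District 3: 78.95, 500.00, 981.82, 1918.18, 3307.14.
For District 2: 99.46, 556.41, 1019.28, 1969.23, 2622.31.
Standard total = 1,861,500; weights = 0.2129, 0.1648, 0.2063, 0.2380, 0.1780.
District 3: 0.2129×78.95 + 0.1648×500.00 + 0.2063×981.82 + 0.2380×1918.18 + 0.1780×3307.14 = 1346.9546 per 100,000.
District 2: 0.2129×99.46 + 0.1648×556.41 + 0.2063×1019.28 + 0.2380×1969.23 + 0.1780×2622.31 = 1258.6122 per 100,000.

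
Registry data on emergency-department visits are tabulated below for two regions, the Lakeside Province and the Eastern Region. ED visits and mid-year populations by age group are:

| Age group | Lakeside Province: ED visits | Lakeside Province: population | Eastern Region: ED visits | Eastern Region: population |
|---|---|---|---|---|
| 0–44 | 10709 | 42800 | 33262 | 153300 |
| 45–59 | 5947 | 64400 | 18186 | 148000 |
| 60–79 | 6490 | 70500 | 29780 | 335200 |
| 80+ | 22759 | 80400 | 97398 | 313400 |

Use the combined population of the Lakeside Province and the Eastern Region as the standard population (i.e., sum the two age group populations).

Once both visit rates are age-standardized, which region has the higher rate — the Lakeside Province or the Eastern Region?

Eastern Region

Age-specific rates per 1000 for the Lakeside Province: 250.210, 92.345, 92.057, 283.072.
For the Eastern Region: 216.973, 122.878, 88.842, 310.779.
Combined standard total = 1208000; weights = 0.1623, 0.1758, 0.3358, 0.3260.
The Lakeside Province: 0.1623×250.210 + 0.1758×92.345 + 0.3358×92.057 + 0.3260×283.072 = 180.0509 per 1000.
The Eastern Region: 0.1623×216.973 + 0.1758×122.878 + 0.3358×88.842 + 0.3260×310.779 = 187.9767 per 1000.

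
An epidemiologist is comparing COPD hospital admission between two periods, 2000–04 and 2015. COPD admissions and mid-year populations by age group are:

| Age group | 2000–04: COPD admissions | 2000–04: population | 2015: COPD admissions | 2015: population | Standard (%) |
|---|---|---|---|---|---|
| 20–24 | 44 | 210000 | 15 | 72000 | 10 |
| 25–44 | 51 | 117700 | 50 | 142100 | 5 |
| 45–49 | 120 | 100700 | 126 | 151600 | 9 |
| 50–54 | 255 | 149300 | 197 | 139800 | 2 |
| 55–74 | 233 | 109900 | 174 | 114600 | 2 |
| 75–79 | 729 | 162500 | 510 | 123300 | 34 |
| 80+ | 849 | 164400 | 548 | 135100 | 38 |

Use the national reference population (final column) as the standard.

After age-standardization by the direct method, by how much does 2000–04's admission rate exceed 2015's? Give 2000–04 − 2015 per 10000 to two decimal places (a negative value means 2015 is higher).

5.95

Age-specific rates per 10000 for 2000–04: 2.10, 4.33, 11.92, 17.08, 21.20, 44.86, 51.64.
For 2015: 2.08, 3.52, 8.31, 14.09, 15.18, 41.36, 40.56.
Standard weights: 0.10, 0.05, 0.09, 0.02, 0.02, 0.34, 0.38.
2000–04: 0.1000×2.10 + 0.0500×4.33 + 0.0900×11.92 + 0.0200×17.08 + 0.0200×21.20 + 0.3400×44.86 + 0.3800×51.64 = 37.1413 per 10000.
2015: 0.1000×2.08 + 0.0500×3.52 + 0.0900×8.31 + 0.0200×14.09 + 0.0200×15.18 + 0.3400×41.36 + 0.3800×40.56 = 31.1948 per 10000.
Difference = 37.1413 − 31.1948 = 5.9465.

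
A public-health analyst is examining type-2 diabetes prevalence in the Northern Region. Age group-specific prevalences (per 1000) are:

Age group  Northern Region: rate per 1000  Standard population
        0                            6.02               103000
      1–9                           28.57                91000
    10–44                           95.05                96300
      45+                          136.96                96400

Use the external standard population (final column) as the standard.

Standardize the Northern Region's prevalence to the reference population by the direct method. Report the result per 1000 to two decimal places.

66.14

Standard total = 386700; weights = 0.2664, 0.2353, 0.2490, 0.2493.
Standardized rate: 0.2664×6.02 + 0.2353×28.57 + 0.2490×95.05 + 0.2493×136.96 = 66.1396 per 1000.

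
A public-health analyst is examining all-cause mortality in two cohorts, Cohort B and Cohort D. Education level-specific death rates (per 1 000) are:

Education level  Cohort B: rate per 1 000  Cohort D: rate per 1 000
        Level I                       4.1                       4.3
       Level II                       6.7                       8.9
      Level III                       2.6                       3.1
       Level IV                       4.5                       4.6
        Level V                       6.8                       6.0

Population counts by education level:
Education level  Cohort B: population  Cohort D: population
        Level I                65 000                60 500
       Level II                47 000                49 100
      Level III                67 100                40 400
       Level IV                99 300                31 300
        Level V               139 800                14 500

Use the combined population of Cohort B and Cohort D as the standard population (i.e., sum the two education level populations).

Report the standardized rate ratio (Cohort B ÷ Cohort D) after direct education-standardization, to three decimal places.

Combined standard total = 614 000; weights = 0.2044, 0.1565, 0.1751, 0.2127, 0.2513.
Cohort B: 0.2044×4.1 + 0.1565×6.7 + 0.1751×2.6 + 0.2127×4.5 + 0.2513×6.8 = 5.0079 per 1 000.
Cohort D: 0.2044×4.3 + 0.1565×8.9 + 0.1751×3.1 + 0.2127×4.6 + 0.2513×6.0 = 5.3009 per 1 000.
Ratio = 5.0079 ÷ 5.3009 = 0.94473.

0.945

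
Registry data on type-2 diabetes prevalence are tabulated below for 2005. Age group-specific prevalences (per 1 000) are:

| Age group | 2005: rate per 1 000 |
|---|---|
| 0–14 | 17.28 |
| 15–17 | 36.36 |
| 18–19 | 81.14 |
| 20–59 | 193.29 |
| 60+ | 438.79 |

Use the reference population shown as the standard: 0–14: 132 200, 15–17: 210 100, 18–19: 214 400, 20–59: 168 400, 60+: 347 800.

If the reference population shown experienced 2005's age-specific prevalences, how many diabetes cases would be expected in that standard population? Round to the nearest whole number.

Expected diabetes cases = Σ (standard pop × age-specific rate ÷ 1 000)
= 132 200×17.28/1 000 + 210 100×36.36/1 000 + 214 400×81.14/1 000 + 168 400×193.29/1 000 + 347 800×438.79/1 000
= 2284.42 + 7639.24 + 17396.42 + 32550.04 + 152611.16 = 212481.27.

212481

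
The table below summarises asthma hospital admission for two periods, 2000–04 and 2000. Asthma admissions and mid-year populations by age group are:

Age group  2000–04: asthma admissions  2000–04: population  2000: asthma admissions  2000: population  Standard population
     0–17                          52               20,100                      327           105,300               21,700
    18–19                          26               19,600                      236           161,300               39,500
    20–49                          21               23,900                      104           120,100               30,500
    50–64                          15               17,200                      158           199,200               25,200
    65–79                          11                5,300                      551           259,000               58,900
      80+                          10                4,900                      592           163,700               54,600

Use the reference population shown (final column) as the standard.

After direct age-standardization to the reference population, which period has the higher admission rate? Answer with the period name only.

Age-specific rates per 10,000 for 2000–04: 25.87, 13.27, 8.79, 8.72, 20.75, 20.41.
For 2000: 31.05, 14.63, 8.66, 7.93, 21.27, 36.16.
Standard total = 230,400; weights = 0.0942, 0.1714, 0.1324, 0.1094, 0.2556, 0.2370.
2000–04: 0.0942×25.87 + 0.1714×13.27 + 0.1324×8.79 + 0.1094×8.72 + 0.2556×20.75 + 0.2370×20.41 = 16.9699 per 10,000.
2000: 0.0942×31.05 + 0.1714×14.63 + 0.1324×8.66 + 0.1094×7.93 + 0.2556×21.27 + 0.2370×36.16 = 21.4557 per 10,000.

2000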